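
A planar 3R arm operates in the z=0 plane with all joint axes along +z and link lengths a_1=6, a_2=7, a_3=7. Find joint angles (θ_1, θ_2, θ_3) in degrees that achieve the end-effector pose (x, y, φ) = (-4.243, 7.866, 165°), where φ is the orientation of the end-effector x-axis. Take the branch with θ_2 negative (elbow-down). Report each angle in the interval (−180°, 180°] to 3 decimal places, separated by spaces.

wrist centre = target − a_3·(cos φ, sin φ) = (2.5185, 6.0543)
cos θ_2 = (42.9969−6²−7²)/(2·6·7) = -0.5000; θ_2 = -120.0024° (elbow-down)
β = atan2(6.0543,2.5185) = 67.4134°; ψ = atan2(-6.0620,2.4997) = -67.5907°
θ_1 = β − ψ = 135.0041°
θ_3 = φ − θ_1 − θ_2 = 149.9983° (wrapped to (-180°,180°])

135.004 -120.002 149.998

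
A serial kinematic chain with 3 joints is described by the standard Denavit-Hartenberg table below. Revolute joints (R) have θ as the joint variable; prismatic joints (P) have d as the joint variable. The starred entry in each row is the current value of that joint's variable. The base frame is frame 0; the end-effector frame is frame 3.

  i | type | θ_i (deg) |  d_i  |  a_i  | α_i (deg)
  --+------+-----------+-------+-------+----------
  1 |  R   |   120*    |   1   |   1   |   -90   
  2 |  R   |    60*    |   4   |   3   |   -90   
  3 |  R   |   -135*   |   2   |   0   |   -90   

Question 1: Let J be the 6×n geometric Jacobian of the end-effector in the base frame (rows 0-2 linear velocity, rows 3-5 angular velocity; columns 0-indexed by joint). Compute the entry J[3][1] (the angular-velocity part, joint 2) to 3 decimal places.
-0.866

axis z_1 = (-0.8660,-0.5000,0.0000); lever o_n−o_1 = (-3.3481,-2.2010,-3.5981)
cross product → J_v[:, 1] = (1.7990,-3.1160,0.2321)
J_ω[:, 1] = z_1
entry J[3][1] = -0.8660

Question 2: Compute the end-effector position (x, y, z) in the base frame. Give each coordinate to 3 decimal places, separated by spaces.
after link 1: o_1 = (-0.5000, 0.8660, 1.0000)
after link 2: o_2 = (-4.7141, 0.1651, -1.5981)
after link 3: o_3 = (-3.8481, -1.3349, -2.5981)

-3.848 -1.335 -2.598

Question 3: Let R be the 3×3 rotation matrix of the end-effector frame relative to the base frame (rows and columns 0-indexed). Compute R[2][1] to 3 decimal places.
0.500

End-effector y-axis (col 1 of R) = (-0.4330,0.7500,0.5000)
R[2][1] = 0.5000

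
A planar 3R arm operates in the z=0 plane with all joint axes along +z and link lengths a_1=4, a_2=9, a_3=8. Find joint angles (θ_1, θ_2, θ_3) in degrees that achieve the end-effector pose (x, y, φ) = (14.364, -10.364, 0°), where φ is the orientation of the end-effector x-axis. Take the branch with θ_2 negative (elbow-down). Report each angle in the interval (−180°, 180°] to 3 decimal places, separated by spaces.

wrist centre = target − a_3·(cos φ, sin φ) = (6.3640, -10.3640)
cos θ_2 = (147.9130−4²−9²)/(2·4·9) = 0.7071; θ_2 = -44.9985° (elbow-down)
β = atan2(-10.3640,6.3640) = -58.4481°; ψ = atan2(-6.3638,10.3641) = -31.5508°
θ_1 = β − ψ = -26.8972°
θ_3 = φ − θ_1 − θ_2 = 71.8958° (wrapped to (-180°,180°])

-26.897 -44.999 71.896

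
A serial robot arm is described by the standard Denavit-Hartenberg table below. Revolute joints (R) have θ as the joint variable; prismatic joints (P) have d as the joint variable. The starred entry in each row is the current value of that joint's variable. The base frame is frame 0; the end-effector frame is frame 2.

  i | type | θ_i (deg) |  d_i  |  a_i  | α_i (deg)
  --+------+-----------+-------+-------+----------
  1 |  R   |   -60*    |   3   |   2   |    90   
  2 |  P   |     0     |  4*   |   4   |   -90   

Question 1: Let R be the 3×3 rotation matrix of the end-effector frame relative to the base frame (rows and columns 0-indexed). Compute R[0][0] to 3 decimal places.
0.500

End-effector x-axis (col 0 of R) = (0.5000,-0.8660,0.0000)
R[0][0] = 0.5000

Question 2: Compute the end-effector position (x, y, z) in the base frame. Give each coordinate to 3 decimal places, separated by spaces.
-0.464 -7.196 3.000

after link 1: o_1 = (1.0000, -1.7321, 3.0000)
after link 2: o_2 = (-0.4641, -7.1962, 3.0000)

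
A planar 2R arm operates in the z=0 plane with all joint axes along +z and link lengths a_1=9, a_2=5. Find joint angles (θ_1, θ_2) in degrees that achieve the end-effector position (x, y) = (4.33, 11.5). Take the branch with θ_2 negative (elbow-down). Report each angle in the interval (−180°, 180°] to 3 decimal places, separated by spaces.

cos θ_2 = (150.9989−9²−5²)/(2·9·5) = 0.5000; θ_2 = -60.0008° (elbow-down)
β = atan2(11.5000,4.3300) = 69.3676°; ψ = atan2(-4.3302,11.4999) = -20.6333°
θ_1 = β − ψ = 90.0008°

90.001 -60.001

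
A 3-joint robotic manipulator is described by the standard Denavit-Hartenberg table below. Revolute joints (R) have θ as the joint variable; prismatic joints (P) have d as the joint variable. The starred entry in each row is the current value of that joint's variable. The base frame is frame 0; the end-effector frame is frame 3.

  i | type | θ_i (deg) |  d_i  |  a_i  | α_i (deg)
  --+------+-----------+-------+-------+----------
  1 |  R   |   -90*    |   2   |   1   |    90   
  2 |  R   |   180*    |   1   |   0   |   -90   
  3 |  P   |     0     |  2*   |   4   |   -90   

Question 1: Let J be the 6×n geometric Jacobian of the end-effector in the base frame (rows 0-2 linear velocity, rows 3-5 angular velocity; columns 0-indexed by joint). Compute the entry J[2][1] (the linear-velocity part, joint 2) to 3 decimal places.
axis z_1 = (-1.0000,-0.0000,0.0000); lever o_n−o_1 = (-1.0000,4.0000,-2.0000)
cross product → J_v[:, 1] = (-0.0000,-2.0000,-4.0000)
J_ω[:, 1] = z_1
entry J[2][1] = -4.0000

-4.000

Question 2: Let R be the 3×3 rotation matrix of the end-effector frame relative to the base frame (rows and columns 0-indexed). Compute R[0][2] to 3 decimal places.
1.000

End-effector z-axis (col 2 of R) = (1.0000,0.0000,-0.0000)
R[0][2] = 1.0000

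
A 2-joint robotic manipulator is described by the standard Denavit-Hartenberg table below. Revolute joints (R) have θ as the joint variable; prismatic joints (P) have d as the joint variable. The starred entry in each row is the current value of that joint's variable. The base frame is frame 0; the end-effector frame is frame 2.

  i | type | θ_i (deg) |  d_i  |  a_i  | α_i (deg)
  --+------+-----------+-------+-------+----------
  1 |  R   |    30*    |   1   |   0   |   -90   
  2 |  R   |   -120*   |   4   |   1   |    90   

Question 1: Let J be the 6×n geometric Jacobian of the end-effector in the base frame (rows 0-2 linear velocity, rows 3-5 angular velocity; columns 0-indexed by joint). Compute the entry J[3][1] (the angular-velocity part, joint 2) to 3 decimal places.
axis z_1 = (-0.5000,0.8660,0.0000); lever o_n−o_1 = (-2.4330,3.2141,0.8660)
cross product → J_v[:, 1] = (0.7500,0.4330,0.5000)
J_ω[:, 1] = z_1
entry J[3][1] = -0.5000

-0.500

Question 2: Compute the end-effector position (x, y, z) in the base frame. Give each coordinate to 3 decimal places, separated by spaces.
after link 1: o_1 = (0.0000, 0.0000, 1.0000)
after link 2: o_2 = (-2.4330, 3.2141, 1.8660)

-2.433 3.214 1.866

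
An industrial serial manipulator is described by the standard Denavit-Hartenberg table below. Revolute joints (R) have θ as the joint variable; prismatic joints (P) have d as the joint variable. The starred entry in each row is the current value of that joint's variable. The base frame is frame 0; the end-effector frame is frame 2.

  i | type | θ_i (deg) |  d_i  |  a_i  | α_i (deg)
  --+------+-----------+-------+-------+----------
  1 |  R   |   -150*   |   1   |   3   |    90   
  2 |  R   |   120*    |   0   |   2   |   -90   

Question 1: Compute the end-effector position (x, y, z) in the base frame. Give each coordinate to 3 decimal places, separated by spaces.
-1.732 -1.000 2.732

after link 1: o_1 = (-2.5981, -1.5000, 1.0000)
after link 2: o_2 = (-1.7321, -1.0000, 2.7321)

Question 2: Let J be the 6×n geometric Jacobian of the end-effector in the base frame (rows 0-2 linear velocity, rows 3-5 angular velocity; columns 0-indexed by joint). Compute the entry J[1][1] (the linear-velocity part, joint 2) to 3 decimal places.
axis z_1 = (-0.5000,0.8660,0.0000); lever o_n−o_1 = (0.8660,0.5000,1.7321)
cross product → J_v[:, 1] = (1.5000,0.8660,-1.0000)
J_ω[:, 1] = z_1
entry J[1][1] = 0.8660

0.866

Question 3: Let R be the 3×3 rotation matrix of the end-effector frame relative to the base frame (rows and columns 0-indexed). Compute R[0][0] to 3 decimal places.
End-effector x-axis (col 0 of R) = (0.4330,0.2500,0.8660)
R[0][0] = 0.4330

0.433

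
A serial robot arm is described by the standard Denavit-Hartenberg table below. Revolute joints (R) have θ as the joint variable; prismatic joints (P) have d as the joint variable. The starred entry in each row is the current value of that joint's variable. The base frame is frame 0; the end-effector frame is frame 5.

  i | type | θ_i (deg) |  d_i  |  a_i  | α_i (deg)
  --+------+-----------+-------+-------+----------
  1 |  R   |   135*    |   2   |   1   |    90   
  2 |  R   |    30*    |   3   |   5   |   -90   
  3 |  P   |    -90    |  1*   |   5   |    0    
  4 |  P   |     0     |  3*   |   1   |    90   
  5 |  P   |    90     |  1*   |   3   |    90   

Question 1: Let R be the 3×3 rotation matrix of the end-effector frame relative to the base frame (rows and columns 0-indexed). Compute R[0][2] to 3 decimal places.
0.707

End-effector z-axis (col 2 of R) = (0.7071,0.7071,-0.0000)
R[0][2] = 0.7071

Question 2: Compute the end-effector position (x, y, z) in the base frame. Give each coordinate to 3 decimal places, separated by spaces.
5.682 7.046 10.062

after link 1: o_1 = (-0.7071, 0.7071, 2.0000)
after link 2: o_2 = (-1.6476, 5.8903, 4.5000)
after link 3: o_3 = (2.2414, 9.0723, 5.3660)
after link 4: o_4 = (4.0092, 8.7187, 7.9641)
after link 5: o_5 = (5.6822, 7.0457, 10.0622)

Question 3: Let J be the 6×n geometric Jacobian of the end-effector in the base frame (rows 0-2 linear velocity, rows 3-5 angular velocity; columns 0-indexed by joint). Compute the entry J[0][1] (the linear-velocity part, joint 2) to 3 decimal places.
axis z_1 = (0.7071,0.7071,0.0000); lever o_n−o_1 = (6.3893,6.3386,8.0622)
cross product → J_v[:, 1] = (5.7008,-5.7008,-0.0359)
J_ω[:, 1] = z_1
entry J[0][1] = 5.7008

5.701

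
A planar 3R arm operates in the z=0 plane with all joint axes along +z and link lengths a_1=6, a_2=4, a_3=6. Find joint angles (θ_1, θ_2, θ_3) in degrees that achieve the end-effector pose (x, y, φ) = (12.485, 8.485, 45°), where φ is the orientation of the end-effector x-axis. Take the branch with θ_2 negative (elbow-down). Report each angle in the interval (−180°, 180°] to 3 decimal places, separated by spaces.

wrist centre = target − a_3·(cos φ, sin φ) = (8.2424, 4.2424)
cos θ_2 = (85.9341−6²−4²)/(2·6·4) = 0.7070; θ_2 = -45.0119° (elbow-down)
β = atan2(4.2424,8.2424) = 27.2350°; ψ = atan2(-2.8290,8.8278) = -17.7688°
θ_1 = β − ψ = 45.0038°
θ_3 = φ − θ_1 − θ_2 = 45.0081° (wrapped to (-180°,180°])

45.004 -45.012 45.008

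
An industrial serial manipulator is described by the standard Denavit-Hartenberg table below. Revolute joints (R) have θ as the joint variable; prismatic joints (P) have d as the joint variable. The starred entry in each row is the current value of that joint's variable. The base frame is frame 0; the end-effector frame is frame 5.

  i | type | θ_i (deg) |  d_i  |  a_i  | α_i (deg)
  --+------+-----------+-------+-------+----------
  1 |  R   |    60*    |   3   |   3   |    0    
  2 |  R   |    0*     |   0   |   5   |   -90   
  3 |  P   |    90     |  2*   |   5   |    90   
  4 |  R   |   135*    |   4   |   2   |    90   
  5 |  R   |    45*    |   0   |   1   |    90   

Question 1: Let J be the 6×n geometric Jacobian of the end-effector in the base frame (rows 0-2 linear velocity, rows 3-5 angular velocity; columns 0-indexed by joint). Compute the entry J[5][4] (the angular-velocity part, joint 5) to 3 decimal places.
-0.707

axis z_4 = (-0.6124,0.3536,-0.7071); lever o_n−o_4 = (-0.0795,0.8624,0.5000)
cross product → J_v[:, 4] = (0.7866,0.3624,-0.5000)
J_ω[:, 4] = z_4
entry J[5][4] = -0.7071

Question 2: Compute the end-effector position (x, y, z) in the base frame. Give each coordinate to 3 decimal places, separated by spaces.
2.964 12.962 -0.086

after link 1: o_1 = (1.5000, 2.5981, 3.0000)
after link 2: o_2 = (4.0000, 6.9282, 3.0000)
after link 3: o_3 = (2.2679, 7.9282, -2.0000)
after link 4: o_4 = (3.0432, 12.0994, -0.5858)
after link 5: o_5 = (2.9637, 12.9618, -0.0858)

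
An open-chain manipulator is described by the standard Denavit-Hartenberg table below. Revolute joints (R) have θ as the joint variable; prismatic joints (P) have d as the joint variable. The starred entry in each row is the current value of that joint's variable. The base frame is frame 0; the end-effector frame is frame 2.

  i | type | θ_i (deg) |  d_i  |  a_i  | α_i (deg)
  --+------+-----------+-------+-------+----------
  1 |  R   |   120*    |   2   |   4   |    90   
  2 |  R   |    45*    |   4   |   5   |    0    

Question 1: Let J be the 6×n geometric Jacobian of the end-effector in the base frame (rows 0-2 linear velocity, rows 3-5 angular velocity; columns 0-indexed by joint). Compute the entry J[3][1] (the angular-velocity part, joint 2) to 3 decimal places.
axis z_1 = (0.8660,0.5000,0.0000); lever o_n−o_1 = (1.6963,5.0619,3.5355)
cross product → J_v[:, 1] = (1.7678,-3.0619,3.5355)
J_ω[:, 1] = z_1
entry J[3][1] = 0.8660

0.866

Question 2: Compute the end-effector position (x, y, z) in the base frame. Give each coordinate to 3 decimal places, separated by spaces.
-0.304 8.526 5.536

after link 1: o_1 = (-2.0000, 3.4641, 2.0000)
after link 2: o_2 = (-0.3037, 8.5260, 5.5355)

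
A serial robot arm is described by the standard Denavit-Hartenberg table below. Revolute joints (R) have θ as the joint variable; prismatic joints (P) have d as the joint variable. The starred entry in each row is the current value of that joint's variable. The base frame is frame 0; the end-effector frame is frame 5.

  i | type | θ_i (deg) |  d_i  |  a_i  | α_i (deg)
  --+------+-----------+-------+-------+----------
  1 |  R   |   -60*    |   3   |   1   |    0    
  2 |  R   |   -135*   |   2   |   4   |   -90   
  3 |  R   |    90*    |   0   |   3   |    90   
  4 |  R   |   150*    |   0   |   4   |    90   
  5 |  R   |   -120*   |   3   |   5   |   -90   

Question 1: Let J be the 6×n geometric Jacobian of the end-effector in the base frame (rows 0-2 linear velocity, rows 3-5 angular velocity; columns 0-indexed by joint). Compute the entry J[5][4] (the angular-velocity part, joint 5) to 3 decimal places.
-0.500

axis z_4 = (-0.2241,-0.8365,-0.5000); lever o_n−o_4 = (3.8337,-2.4229,-3.6651)
cross product → J_v[:, 4] = (1.8545,-2.7383,3.7500)
J_ω[:, 4] = z_4
entry J[5][4] = -0.5000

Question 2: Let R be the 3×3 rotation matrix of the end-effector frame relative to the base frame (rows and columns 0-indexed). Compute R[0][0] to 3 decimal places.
0.901

End-effector x-axis (col 0 of R) = (0.9012,0.0173,-0.4330)
R[0][0] = 0.9012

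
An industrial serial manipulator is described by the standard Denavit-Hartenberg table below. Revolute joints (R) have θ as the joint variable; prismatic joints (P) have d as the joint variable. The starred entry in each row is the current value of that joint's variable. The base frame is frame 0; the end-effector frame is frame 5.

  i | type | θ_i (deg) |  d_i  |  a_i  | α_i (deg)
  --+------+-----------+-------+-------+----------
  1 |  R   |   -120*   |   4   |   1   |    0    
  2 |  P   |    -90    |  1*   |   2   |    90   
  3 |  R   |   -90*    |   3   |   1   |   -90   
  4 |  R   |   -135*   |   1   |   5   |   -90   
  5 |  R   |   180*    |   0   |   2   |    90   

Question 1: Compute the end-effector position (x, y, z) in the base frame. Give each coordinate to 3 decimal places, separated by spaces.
-0.537 5.069 6.121

after link 1: o_1 = (-0.5000, -0.8660, 4.0000)
after link 2: o_2 = (-2.2321, 0.1340, 5.0000)
after link 3: o_3 = (-0.7321, 2.7321, 4.0000)
after link 4: o_4 = (0.1697, 6.2939, 7.5355)
after link 5: o_5 = (-0.5374, 5.0692, 6.1213)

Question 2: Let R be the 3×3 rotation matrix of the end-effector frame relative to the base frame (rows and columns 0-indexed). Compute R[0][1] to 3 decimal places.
End-effector y-axis (col 1 of R) = (0.3536,0.6124,-0.7071)
R[0][1] = 0.3536

0.354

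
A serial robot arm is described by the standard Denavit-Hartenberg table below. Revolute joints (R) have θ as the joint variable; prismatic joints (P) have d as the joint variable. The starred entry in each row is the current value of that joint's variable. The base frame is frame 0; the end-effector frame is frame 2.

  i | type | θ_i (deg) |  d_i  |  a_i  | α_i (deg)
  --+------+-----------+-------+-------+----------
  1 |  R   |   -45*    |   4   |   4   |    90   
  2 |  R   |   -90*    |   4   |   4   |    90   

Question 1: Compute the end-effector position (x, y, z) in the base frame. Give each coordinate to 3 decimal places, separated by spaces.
0.000 -5.657 0.000

after link 1: o_1 = (2.8284, -2.8284, 4.0000)
after link 2: o_2 = (0.0000, -5.6569, 0.0000)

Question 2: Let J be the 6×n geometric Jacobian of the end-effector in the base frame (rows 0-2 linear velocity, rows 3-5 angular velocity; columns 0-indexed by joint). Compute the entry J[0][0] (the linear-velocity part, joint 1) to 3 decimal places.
axis z_0 = ẑ; lever o_n−o_0 = (0.0000,-5.6569,0.0000)
cross product → J_v[:, 0] = (5.6569,0.0000,-0.0000)
J_ω[:, 0] = z_0
entry J[0][0] = 5.6569

5.657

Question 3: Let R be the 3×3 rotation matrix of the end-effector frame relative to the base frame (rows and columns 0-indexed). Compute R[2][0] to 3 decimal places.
-1.000

End-effector x-axis (col 0 of R) = (0.0000,-0.0000,-1.0000)
R[2][0] = -1.0000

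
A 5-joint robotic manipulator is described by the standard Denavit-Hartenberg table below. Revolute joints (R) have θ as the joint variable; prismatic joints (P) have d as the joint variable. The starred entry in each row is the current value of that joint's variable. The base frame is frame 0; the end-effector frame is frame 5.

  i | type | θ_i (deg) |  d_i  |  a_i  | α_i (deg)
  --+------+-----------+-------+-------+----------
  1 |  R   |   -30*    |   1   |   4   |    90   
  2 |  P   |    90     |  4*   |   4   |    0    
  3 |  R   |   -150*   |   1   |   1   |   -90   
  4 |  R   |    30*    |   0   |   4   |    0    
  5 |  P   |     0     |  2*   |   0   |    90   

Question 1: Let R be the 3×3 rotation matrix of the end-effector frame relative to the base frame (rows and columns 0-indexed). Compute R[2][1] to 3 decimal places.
End-effector y-axis (col 1 of R) = (0.7500,-0.4330,0.5000)
R[2][1] = 0.5000

0.500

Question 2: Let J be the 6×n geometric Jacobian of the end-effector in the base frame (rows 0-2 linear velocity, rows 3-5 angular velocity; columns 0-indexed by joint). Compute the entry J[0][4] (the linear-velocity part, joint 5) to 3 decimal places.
prismatic axis z_4 = (0.7500,-0.4330,0.5000)
J_v[:, 4] = z_4; J_ω[:, 4] = (0,0,0)
entry J[0][4] = 0.7500

0.750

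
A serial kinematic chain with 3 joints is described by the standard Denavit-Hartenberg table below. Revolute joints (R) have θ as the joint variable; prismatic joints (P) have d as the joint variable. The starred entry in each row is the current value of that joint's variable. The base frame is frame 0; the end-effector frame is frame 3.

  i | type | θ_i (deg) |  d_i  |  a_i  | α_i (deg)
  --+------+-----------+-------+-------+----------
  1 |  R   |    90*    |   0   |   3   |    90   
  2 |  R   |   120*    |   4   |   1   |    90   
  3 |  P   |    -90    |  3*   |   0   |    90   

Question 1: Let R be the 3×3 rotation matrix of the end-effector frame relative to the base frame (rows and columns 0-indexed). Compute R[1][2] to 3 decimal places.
End-effector z-axis (col 2 of R) = (0.0000,0.5000,-0.8660)
R[1][2] = 0.5000

0.500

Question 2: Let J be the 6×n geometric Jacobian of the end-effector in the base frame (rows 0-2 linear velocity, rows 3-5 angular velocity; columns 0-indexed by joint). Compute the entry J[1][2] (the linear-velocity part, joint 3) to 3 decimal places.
0.866

prismatic axis z_2 = (0.0000,0.8660,0.5000)
J_v[:, 2] = z_2; J_ω[:, 2] = (0,0,0)
entry J[1][2] = 0.8660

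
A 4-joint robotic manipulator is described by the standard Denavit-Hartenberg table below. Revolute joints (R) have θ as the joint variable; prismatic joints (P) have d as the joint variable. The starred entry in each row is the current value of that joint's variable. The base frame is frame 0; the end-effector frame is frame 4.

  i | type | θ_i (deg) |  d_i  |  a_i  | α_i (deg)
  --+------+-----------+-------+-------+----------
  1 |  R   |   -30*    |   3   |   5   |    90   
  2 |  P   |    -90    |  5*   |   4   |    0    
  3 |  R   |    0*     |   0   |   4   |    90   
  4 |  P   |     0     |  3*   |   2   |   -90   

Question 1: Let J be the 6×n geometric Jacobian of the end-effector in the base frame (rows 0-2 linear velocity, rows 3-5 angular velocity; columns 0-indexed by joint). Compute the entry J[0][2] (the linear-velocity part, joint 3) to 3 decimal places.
5.196

axis z_2 = (-0.5000,-0.8660,0.0000); lever o_n−o_2 = (-2.5981,1.5000,-6.0000)
cross product → J_v[:, 2] = (5.1962,-3.0000,-3.0000)
J_ω[:, 2] = z_2
entry J[0][2] = 5.1962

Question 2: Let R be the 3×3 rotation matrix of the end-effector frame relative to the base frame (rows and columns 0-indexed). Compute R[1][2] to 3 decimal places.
End-effector z-axis (col 2 of R) = (-0.5000,-0.8660,0.0000)
R[1][2] = -0.8660

-0.866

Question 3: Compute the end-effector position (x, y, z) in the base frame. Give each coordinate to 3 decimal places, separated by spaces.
-0.768 -5.330 -7.000

after link 1: o_1 = (4.3301, -2.5000, 3.0000)
after link 2: o_2 = (1.8301, -6.8301, -1.0000)
after link 3: o_3 = (1.8301, -6.8301, -5.0000)
after link 4: o_4 = (-0.7679, -5.3301, -7.0000)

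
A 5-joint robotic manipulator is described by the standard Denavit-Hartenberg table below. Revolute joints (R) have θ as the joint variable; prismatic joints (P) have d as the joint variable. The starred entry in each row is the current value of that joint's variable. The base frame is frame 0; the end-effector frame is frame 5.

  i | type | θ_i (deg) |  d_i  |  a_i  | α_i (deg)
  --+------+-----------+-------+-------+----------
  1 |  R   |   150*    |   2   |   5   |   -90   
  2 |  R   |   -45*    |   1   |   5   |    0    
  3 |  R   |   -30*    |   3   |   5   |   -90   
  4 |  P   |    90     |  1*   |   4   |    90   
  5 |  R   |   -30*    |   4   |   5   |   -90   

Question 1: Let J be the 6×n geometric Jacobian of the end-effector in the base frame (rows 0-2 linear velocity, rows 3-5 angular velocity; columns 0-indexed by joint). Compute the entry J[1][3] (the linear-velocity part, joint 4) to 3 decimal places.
prismatic axis z_3 = (-0.8365,0.4830,-0.2588)
J_v[:, 3] = z_3; J_ω[:, 3] = (0,0,0)
entry J[1][3] = 0.4830

0.483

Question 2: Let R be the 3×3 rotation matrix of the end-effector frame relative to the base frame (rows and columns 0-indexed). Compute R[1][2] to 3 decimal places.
End-effector z-axis (col 2 of R) = (-0.4744,0.8513,-0.2241)
R[1][2] = 0.8513

0.851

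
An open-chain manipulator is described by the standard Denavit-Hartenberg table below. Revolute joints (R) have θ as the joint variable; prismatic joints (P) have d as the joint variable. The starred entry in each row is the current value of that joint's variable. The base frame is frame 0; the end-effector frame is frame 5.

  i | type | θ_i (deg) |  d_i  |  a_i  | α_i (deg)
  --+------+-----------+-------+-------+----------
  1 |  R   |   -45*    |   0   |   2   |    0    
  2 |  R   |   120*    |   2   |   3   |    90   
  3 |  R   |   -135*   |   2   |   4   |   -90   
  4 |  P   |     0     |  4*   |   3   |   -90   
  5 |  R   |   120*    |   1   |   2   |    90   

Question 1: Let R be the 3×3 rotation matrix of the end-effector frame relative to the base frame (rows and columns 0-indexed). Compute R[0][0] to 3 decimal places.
-0.067

End-effector x-axis (col 0 of R) = (-0.0670,-0.2500,0.9659)
R[0][0] = -0.0670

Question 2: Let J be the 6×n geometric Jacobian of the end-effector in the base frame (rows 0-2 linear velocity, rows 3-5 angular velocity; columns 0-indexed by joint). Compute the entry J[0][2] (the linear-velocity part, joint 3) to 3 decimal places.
axis z_2 = (0.9659,-0.2588,0.0000); lever o_n−o_2 = (0.2829,-2.8079,-5.8463)
cross product → J_v[:, 2] = (1.5131,5.6471,-2.6390)
J_ω[:, 2] = z_2
entry J[0][2] = 1.5131

1.513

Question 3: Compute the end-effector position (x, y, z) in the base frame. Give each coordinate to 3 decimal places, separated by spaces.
2.474 -1.324 -3.846

after link 1: o_1 = (1.4142, -1.4142, 0.0000)
after link 2: o_2 = (2.1907, 1.4836, 2.0000)
after link 3: o_3 = (3.3905, -1.7661, -0.8284)
after link 4: o_4 = (3.5735, -1.0831, -5.7782)
after link 5: o_5 = (2.4736, -1.3243, -3.8463)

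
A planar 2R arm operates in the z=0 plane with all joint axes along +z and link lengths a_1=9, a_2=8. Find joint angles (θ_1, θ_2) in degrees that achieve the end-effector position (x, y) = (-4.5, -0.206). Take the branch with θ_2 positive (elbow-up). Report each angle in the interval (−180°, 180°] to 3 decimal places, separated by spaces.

cos θ_2 = (20.2924−9²−8²)/(2·9·8) = -0.8660; θ_2 = 149.9999° (elbow-up)
β = atan2(-0.2060,-4.5000) = -177.3790°; ψ = atan2(4.0000,2.0718) = 62.6181°
θ_1 = β − ψ = -239.9971°

120.003 150.000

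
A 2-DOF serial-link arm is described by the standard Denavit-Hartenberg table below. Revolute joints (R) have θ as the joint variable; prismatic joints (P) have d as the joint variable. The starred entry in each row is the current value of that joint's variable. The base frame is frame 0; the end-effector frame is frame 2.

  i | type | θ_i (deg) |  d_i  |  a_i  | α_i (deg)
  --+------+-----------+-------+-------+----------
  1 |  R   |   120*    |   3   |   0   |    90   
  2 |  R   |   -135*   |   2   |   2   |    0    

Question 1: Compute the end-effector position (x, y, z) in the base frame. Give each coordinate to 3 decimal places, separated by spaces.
2.439 -0.225 1.586

after link 1: o_1 = (0.0000, 0.0000, 3.0000)
after link 2: o_2 = (2.4392, -0.2247, 1.5858)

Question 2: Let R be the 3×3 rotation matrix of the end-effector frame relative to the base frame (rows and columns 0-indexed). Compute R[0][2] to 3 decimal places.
0.866

End-effector z-axis (col 2 of R) = (0.8660,0.5000,0.0000)
R[0][2] = 0.8660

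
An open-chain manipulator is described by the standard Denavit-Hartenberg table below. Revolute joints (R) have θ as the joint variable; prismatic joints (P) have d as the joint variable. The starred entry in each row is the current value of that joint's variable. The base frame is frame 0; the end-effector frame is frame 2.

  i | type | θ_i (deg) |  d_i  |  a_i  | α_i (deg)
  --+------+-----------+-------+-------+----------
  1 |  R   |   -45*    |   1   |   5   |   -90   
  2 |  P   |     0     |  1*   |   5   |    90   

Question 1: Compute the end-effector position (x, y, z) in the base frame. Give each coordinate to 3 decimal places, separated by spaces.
7.778 -6.364 1.000

after link 1: o_1 = (3.5355, -3.5355, 1.0000)
after link 2: o_2 = (7.7782, -6.3640, 1.0000)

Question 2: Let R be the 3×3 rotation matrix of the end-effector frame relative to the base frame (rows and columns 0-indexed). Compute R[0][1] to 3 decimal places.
0.707

End-effector y-axis (col 1 of R) = (0.7071,0.7071,0.0000)
R[0][1] = 0.7071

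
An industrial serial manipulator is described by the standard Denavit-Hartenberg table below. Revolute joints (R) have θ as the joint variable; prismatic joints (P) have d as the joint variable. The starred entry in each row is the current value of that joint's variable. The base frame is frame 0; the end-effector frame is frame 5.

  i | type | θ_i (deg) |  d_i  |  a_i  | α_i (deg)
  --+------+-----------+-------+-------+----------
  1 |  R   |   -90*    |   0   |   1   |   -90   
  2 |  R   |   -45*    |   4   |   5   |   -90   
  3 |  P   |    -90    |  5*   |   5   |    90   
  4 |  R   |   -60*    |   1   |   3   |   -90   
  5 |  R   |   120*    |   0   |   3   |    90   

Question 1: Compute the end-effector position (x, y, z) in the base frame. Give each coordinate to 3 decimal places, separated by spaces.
9.750 -8.283 2.049

after link 1: o_1 = (0.0000, -1.0000, 0.0000)
after link 2: o_2 = (4.0000, -4.5355, 3.5355)
after link 3: o_3 = (9.0000, -8.0711, 0.0000)
after link 4: o_4 = (10.5000, -5.5268, 1.1300)
after link 5: o_5 = (9.7500, -8.2825, 2.0486)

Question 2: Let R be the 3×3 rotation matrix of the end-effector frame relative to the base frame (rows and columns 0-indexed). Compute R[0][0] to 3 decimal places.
-0.250

End-effector x-axis (col 0 of R) = (-0.2500,-0.9186,0.3062)
R[0][0] = -0.2500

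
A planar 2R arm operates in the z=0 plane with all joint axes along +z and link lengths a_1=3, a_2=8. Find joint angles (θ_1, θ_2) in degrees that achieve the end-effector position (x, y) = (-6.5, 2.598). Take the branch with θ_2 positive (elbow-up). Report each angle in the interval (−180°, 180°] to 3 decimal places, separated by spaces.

cos θ_2 = (48.9996−3²−8²)/(2·3·8) = -0.5000; θ_2 = 120.0005° (elbow-up)
β = atan2(2.5980,-6.5000) = 158.2138°; ψ = atan2(6.9282,-1.0001) = 98.2138°
θ_1 = β − ψ = 60.0000°

60.000 120.001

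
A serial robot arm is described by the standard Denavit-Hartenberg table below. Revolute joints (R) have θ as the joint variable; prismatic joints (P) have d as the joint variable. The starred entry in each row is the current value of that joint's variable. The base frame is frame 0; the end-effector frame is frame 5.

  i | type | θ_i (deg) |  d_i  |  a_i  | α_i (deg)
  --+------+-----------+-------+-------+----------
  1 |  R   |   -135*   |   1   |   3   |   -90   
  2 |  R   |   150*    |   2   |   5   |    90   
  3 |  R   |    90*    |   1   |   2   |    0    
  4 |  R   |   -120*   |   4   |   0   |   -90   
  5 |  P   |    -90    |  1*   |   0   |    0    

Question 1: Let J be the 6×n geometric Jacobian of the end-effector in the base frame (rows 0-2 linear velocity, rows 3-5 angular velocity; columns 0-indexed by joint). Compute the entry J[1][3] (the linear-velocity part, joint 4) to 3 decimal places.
-0.884

axis z_3 = (-0.3536,-0.3536,-0.8660); lever o_n−o_3 = (-0.4957,-1.7204,-3.7141)
cross product → J_v[:, 3] = (-0.1768,-0.8839,0.4330)
J_ω[:, 3] = z_3
entry J[1][3] = -0.8839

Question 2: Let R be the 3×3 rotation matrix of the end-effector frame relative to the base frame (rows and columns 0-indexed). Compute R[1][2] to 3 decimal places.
End-effector z-axis (col 2 of R) = (0.9186,-0.3062,-0.2500)
R[1][2] = -0.3062

-0.306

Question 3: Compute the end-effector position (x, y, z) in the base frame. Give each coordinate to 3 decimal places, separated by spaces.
after link 1: o_1 = (-2.1213, -2.1213, 1.0000)
after link 2: o_2 = (2.3548, -0.4737, -1.5000)
after link 3: o_3 = (3.4154, -2.2414, -2.3660)
after link 4: o_4 = (2.0012, -3.6557, -5.8301)
after link 5: o_5 = (2.9198, -3.9618, -6.0801)

2.920 -3.962 -6.080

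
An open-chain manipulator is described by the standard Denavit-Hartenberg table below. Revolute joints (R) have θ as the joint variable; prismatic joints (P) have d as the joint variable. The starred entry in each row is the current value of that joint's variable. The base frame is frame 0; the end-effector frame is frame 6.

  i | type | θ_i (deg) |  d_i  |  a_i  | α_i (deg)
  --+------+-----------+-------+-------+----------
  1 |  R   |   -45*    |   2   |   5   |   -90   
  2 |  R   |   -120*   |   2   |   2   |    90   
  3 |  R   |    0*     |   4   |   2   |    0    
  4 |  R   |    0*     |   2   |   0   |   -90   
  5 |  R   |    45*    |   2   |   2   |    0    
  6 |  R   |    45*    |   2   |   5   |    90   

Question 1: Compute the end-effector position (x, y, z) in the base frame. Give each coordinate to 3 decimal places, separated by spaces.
after link 1: o_1 = (3.5355, -3.5355, 2.0000)
after link 2: o_2 = (4.2426, -1.4142, 3.7321)
after link 3: o_3 = (1.0860, 1.7424, 3.4641)
after link 4: o_4 = (-0.1387, 2.9671, 2.4641)
after link 5: o_5 = (1.6415, 4.0153, 4.3960)
after link 6: o_6 = (6.1176, 2.3677, 6.8960)

6.118 2.368 6.896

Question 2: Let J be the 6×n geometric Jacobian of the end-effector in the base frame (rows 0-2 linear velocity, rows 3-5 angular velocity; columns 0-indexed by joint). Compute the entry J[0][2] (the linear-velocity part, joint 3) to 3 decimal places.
3.828

axis z_2 = (-0.6124,0.6124,-0.5000); lever o_n−o_2 = (1.8750,3.7819,3.1639)
cross product → J_v[:, 2] = (3.8284,1.0000,-3.4641)
J_ω[:, 2] = z_2
entry J[0][2] = 3.8284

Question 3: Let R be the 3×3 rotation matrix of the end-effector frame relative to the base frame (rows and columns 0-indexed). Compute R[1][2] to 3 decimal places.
0.354

End-effector z-axis (col 2 of R) = (-0.3536,0.3536,0.8660)
R[1][2] = 0.3536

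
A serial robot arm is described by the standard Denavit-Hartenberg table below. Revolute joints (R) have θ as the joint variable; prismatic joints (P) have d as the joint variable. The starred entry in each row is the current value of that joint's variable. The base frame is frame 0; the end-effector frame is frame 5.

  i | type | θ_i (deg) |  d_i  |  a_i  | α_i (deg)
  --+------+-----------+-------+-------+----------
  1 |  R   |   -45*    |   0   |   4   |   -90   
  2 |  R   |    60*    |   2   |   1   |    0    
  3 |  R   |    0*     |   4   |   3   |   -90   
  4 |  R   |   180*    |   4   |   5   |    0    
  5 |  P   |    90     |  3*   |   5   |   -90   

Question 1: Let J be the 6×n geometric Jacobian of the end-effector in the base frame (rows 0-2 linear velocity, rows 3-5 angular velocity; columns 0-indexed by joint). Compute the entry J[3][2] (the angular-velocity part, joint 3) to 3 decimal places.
0.707

axis z_2 = (0.7071,0.7071,0.0000); lever o_n−o_2 = (1.3702,11.3577,-1.7679)
cross product → J_v[:, 2] = (-1.2501,1.2501,7.0622)
J_ω[:, 2] = z_2
entry J[3][2] = 0.7071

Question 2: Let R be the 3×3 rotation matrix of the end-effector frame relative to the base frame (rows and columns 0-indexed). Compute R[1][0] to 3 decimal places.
0.707

End-effector x-axis (col 0 of R) = (0.7071,0.7071,0.0000)
R[1][0] = 0.7071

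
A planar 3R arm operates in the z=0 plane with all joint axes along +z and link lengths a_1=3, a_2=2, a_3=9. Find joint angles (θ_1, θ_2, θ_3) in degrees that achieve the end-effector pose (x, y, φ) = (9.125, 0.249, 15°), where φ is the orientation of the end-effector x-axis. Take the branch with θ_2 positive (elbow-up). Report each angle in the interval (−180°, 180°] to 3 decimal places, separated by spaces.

-120.004 135.003 0.001

wrist centre = target − a_3·(cos φ, sin φ) = (0.4317, -2.0804)
cos θ_2 = (4.5143−3²−2²)/(2·3·2) = -0.7071; θ_2 = 135.0029° (elbow-up)
β = atan2(-2.0804,0.4317) = -78.2777°; ψ = atan2(1.4141,1.5857) = 41.7266°
θ_1 = β − ψ = -120.0043°
θ_3 = φ − θ_1 − θ_2 = 0.0014° (wrapped to (-180°,180°])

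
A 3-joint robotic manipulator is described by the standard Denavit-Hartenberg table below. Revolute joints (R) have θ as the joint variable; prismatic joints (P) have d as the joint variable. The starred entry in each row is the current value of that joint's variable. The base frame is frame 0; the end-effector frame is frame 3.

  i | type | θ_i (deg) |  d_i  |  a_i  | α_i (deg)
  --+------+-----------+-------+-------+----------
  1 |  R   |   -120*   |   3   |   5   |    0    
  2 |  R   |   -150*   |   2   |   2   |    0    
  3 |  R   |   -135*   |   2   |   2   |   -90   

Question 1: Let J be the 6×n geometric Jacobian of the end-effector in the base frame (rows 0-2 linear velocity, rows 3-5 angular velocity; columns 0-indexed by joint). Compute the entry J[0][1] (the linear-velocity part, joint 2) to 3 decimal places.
-0.586

axis z_1 = (0.0000,0.0000,1.0000); lever o_n−o_1 = (1.4142,0.5858,4.0000)
cross product → J_v[:, 1] = (-0.5858,1.4142,0.0000)
J_ω[:, 1] = z_1
entry J[0][1] = -0.5858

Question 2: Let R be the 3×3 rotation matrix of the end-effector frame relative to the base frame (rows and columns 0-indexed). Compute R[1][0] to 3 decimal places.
End-effector x-axis (col 0 of R) = (0.7071,-0.7071,0.0000)
R[1][0] = -0.7071

-0.707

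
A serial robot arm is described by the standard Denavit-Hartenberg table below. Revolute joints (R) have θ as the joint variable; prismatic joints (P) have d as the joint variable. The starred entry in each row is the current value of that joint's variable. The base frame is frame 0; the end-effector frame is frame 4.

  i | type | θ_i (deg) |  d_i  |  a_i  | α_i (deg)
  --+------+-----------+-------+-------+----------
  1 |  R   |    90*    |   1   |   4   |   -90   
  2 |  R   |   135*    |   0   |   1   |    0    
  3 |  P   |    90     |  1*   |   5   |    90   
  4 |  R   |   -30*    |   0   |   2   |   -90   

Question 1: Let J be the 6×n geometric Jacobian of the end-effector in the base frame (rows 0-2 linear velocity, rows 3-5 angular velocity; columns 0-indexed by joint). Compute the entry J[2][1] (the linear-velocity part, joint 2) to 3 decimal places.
5.467

axis z_1 = (-1.0000,0.0000,0.0000); lever o_n−o_1 = (-0.0000,-5.4674,4.0532)
cross product → J_v[:, 1] = (0.0000,4.0532,5.4674)
J_ω[:, 1] = z_1
entry J[2][1] = 5.4674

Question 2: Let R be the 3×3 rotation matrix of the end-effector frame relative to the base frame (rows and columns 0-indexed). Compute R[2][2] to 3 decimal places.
0.354

End-effector z-axis (col 2 of R) = (-0.8660,-0.3536,0.3536)
R[2][2] = 0.3536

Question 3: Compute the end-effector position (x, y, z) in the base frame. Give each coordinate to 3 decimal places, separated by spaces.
after link 1: o_1 = (0.0000, 4.0000, 1.0000)
after link 2: o_2 = (0.0000, 3.2929, 0.2929)
after link 3: o_3 = (-1.0000, -0.2426, 3.8284)
after link 4: o_4 = (-0.0000, -1.4674, 5.0532)

-0.000 -1.467 5.053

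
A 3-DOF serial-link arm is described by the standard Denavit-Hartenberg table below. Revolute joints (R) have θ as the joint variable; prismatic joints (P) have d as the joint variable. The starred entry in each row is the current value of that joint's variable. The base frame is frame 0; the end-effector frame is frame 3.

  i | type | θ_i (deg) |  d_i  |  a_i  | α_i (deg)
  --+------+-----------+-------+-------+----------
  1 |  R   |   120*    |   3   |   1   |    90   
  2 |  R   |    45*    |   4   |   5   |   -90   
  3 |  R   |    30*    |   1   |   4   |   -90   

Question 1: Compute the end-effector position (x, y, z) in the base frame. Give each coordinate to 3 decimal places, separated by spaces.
after link 1: o_1 = (-0.5000, 0.8660, 3.0000)
after link 2: o_2 = (1.1963, 5.9279, 6.5355)
after link 3: o_3 = (-1.4069, 6.4368, 9.6921)

-1.407 6.437 9.692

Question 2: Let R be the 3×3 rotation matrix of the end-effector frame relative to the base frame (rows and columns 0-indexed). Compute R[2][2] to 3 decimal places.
-0.354

End-effector z-axis (col 2 of R) = (-0.5732,-0.7392,-0.3536)
R[2][2] = -0.3536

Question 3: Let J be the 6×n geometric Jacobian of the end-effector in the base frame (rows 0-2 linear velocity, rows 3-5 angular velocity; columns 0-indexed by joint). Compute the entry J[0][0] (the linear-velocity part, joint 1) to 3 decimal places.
axis z_0 = ẑ; lever o_n−o_0 = (-1.4069,6.4368,9.6921)
cross product → J_v[:, 0] = (-6.4368,-1.4069,0.0000)
J_ω[:, 0] = z_0
entry J[0][0] = -6.4368

-6.437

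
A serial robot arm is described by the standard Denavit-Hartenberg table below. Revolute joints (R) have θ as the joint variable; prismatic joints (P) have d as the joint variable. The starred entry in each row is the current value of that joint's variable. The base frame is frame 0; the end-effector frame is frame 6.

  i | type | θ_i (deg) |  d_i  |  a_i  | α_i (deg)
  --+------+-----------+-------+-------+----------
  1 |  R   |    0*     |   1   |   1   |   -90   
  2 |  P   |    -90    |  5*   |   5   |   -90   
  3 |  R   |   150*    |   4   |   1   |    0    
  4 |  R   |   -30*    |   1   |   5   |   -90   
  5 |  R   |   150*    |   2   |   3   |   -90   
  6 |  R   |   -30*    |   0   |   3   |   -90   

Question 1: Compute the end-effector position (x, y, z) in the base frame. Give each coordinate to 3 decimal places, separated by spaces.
3.201 6.118 2.027

after link 1: o_1 = (1.0000, 0.0000, 1.0000)
after link 2: o_2 = (1.0000, 5.0000, 6.0000)
after link 3: o_3 = (5.0000, 4.5000, 5.1340)
after link 4: o_4 = (6.0000, 0.1699, 2.6340)
after link 5: o_5 = (4.5000, 3.4199, 2.2010)
after link 6: o_6 = (3.2010, 6.1184, 2.0269)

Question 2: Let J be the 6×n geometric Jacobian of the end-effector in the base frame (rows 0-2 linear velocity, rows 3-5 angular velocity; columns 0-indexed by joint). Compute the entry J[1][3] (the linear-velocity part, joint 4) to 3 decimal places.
3.107

axis z_3 = (1.0000,0.0000,-0.0000); lever o_n−o_3 = (-1.7990,1.6184,-3.1071)
cross product → J_v[:, 3] = (-0.0000,3.1071,1.6184)
J_ω[:, 3] = z_3
entry J[1][3] = 3.1071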